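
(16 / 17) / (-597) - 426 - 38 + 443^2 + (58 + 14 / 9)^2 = 54621514991 / 274023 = 199331.86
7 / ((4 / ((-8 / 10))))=-7 / 5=-1.40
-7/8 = -0.88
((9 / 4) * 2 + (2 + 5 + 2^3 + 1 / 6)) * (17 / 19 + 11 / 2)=4779 / 38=125.76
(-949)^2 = 900601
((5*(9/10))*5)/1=45/2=22.50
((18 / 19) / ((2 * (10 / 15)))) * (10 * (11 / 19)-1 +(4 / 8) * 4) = 3483 / 722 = 4.82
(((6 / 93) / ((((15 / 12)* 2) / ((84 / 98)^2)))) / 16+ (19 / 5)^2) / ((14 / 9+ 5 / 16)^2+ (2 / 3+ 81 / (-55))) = 125088758784 / 23244945605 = 5.38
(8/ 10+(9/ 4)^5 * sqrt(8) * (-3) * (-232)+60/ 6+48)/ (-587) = -5137263 * sqrt(2)/ 37568 - 294/ 2935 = -193.49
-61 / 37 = -1.65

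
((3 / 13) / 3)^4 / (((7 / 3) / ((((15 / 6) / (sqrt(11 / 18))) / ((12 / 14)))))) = 15* sqrt(22) / 1256684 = 0.00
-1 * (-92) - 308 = -216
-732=-732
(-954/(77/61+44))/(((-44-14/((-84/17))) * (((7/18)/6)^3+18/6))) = 439846080768/2577479955193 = 0.17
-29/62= -0.47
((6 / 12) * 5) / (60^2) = 0.00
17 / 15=1.13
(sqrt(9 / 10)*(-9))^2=72.90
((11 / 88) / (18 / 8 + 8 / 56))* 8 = 28 / 67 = 0.42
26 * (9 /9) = 26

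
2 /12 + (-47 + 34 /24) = -545 /12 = -45.42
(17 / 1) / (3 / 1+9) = 17 / 12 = 1.42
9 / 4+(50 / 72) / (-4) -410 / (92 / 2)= -22643 / 3312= -6.84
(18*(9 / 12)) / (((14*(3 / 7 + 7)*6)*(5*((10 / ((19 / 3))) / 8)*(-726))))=-19 / 629200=-0.00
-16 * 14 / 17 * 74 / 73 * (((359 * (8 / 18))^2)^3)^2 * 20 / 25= -5097919909893359595144240592488191789891584 / 1752475273864605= -2908982503731017708633818000.00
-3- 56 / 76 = -71 / 19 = -3.74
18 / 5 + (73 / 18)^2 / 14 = 108293 / 22680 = 4.77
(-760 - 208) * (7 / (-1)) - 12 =6764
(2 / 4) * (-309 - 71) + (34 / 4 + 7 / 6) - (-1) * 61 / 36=-6431 / 36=-178.64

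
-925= -925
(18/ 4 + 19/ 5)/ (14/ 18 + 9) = 747/ 880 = 0.85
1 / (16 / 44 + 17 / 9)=99 / 223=0.44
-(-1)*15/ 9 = 5/ 3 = 1.67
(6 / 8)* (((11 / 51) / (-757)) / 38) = -11 / 1956088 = -0.00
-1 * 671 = -671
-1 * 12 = -12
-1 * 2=-2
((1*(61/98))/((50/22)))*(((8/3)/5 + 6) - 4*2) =-0.40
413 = 413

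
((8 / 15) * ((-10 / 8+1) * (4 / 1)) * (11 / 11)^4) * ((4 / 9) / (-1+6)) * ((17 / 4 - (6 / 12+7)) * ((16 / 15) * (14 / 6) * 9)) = 11648 / 3375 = 3.45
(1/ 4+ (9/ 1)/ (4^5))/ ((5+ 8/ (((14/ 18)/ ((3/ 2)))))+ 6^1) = 371/ 37888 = 0.01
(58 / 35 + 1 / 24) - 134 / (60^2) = 2617 / 1575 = 1.66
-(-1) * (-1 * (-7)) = 7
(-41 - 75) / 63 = -1.84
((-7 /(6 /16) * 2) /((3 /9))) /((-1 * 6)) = 56 /3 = 18.67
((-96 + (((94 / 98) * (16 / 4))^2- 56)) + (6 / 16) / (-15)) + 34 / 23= -300029223 / 2208920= -135.83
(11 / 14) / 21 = 11 / 294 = 0.04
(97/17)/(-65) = -97/1105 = -0.09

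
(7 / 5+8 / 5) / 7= 3 / 7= 0.43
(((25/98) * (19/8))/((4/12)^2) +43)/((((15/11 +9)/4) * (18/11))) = 4596427/402192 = 11.43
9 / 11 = 0.82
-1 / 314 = -0.00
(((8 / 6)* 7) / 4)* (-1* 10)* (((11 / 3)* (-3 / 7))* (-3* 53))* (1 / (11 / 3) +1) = -7420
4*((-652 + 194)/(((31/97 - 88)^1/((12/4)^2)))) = 177704/945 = 188.05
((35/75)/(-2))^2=49/900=0.05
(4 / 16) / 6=1 / 24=0.04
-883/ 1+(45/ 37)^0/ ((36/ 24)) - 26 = -2725/ 3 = -908.33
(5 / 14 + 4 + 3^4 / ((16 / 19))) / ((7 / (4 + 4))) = 11261 / 98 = 114.91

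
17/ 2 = 8.50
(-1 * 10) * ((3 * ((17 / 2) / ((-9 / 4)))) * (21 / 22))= 1190 / 11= 108.18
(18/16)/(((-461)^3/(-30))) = 135/391888724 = 0.00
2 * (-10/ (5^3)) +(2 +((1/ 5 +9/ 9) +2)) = 126/ 25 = 5.04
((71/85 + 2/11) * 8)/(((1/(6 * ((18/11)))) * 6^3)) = 3804/10285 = 0.37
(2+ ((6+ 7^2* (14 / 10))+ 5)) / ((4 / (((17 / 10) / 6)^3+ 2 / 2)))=20.86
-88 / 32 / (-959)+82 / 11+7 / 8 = 703189 / 84392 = 8.33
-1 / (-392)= 1 / 392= 0.00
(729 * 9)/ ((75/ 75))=6561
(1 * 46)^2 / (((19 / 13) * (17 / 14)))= 1192.30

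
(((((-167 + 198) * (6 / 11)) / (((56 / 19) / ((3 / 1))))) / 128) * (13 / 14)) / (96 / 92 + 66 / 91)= 6868329 / 97298432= 0.07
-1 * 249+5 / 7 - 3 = -1759 / 7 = -251.29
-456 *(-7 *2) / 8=798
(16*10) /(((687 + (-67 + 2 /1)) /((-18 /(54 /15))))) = -400 /311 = -1.29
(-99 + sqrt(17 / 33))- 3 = -102 + sqrt(561) / 33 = -101.28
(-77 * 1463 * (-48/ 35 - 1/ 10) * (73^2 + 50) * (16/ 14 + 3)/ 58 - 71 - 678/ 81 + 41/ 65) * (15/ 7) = 447079050361/ 3276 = 136471016.59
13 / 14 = 0.93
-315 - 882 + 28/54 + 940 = -6925/27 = -256.48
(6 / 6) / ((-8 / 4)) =-1 / 2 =-0.50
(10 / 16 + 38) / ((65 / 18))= 2781 / 260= 10.70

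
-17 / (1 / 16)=-272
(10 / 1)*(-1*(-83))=830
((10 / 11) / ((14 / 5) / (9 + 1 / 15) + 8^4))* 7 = 4760 / 3064039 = 0.00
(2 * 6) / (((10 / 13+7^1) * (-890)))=-78 / 44945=-0.00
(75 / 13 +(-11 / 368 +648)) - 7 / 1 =3094001 / 4784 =646.74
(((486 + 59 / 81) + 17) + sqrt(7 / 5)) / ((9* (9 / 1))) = sqrt(35) / 405 + 40802 / 6561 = 6.23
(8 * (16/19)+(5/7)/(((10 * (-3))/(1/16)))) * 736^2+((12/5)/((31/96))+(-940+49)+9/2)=451176005071/123690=3647635.26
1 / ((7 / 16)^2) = 256 / 49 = 5.22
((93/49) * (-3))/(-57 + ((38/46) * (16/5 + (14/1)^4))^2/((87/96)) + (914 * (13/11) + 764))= -25575/4992388365601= -0.00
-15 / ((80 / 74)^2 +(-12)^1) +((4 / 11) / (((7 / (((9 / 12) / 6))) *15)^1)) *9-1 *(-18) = 19.39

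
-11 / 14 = -0.79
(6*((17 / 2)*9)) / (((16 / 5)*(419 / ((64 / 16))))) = 2295 / 1676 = 1.37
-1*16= -16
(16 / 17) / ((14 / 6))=48 / 119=0.40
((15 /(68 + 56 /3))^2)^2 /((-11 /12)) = -19683 /20106944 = -0.00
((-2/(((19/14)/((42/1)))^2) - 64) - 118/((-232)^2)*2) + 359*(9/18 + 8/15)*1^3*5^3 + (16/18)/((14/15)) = 1509485298883/34003312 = 44392.30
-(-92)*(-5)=-460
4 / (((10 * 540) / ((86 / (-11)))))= -43 / 7425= -0.01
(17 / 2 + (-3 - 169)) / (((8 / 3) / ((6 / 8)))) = -45.98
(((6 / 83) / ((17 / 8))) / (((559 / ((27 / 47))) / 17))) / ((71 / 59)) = 76464 / 154826789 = 0.00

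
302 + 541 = 843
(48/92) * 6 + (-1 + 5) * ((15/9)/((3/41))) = 19508/207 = 94.24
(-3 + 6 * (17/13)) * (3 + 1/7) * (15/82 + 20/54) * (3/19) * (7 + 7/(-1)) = 0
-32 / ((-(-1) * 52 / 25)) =-200 / 13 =-15.38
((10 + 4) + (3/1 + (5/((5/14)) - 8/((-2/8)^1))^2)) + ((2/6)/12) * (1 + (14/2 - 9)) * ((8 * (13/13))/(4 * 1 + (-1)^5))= 57589/27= 2132.93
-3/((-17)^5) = 0.00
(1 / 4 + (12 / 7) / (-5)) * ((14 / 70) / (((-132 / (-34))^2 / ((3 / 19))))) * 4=-3757 / 4827900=-0.00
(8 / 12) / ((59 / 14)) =28 / 177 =0.16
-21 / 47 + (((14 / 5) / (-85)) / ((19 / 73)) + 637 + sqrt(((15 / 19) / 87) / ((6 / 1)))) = sqrt(16530) / 3306 + 241539816 / 379525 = 636.47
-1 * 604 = -604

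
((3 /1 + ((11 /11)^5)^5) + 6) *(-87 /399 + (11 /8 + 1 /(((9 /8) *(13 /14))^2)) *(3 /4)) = 145696795 /9710064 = 15.00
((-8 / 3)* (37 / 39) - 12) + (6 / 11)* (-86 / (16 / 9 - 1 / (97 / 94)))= -32953478 / 454311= -72.54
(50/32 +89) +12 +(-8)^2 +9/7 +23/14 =18983/112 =169.49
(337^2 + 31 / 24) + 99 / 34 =46337867 / 408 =113573.20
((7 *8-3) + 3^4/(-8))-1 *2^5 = 87/8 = 10.88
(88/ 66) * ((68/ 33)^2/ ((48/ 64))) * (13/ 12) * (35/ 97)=8415680/ 2852091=2.95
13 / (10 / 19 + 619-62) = 247 / 10593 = 0.02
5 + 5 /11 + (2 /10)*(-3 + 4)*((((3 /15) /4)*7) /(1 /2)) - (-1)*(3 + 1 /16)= 38091 /4400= 8.66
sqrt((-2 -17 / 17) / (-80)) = sqrt(15) / 20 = 0.19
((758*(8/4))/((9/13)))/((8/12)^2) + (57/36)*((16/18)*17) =133675/27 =4950.93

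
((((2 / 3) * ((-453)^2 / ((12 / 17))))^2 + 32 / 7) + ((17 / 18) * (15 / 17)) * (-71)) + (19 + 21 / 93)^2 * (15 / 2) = 3032133689061643 / 80724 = 37561737389.89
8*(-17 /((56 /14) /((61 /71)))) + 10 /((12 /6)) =-1719 /71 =-24.21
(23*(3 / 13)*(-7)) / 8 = -483 / 104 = -4.64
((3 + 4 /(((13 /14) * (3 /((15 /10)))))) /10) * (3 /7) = 201 /910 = 0.22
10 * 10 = 100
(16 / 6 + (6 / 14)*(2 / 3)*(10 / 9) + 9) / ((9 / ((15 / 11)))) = 1.82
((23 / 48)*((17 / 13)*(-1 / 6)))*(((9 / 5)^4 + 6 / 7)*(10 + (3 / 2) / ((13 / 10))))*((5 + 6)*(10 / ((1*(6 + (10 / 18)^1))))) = -221.94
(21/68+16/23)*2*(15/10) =4713/1564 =3.01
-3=-3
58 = 58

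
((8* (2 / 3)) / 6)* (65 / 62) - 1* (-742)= 207278 / 279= 742.93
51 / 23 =2.22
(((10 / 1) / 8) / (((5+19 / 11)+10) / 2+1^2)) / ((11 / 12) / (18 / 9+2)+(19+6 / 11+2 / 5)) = 0.01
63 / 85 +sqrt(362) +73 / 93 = 12064 / 7905 +sqrt(362) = 20.55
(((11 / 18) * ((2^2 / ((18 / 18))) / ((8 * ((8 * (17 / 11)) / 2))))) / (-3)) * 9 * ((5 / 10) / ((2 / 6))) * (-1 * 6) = 363 / 272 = 1.33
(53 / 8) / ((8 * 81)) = 53 / 5184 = 0.01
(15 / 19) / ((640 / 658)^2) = 324723 / 389120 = 0.83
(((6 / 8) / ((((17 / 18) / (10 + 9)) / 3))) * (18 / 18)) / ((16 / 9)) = 13851 / 544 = 25.46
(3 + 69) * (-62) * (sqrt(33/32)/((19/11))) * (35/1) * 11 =-2363130 * sqrt(66)/19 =-1010429.41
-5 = -5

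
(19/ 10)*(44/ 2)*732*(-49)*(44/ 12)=-27486844/ 5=-5497368.80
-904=-904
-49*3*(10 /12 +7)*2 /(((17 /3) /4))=-27636 /17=-1625.65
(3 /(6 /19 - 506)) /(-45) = 19 /144120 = 0.00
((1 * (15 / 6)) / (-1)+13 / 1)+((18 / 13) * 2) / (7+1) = 141 / 13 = 10.85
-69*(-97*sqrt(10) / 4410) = 2231*sqrt(10) / 1470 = 4.80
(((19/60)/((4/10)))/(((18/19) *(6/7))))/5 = 2527/12960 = 0.19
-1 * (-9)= 9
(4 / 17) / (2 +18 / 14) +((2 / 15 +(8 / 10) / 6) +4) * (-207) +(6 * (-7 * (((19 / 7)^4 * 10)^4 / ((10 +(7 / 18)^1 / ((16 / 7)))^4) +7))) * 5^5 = -727404486123999055488256966338178502034178 / 683116615231795203373002797765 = -1064832079771.88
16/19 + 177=3379/19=177.84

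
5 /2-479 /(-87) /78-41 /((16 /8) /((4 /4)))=-121669 /6786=-17.93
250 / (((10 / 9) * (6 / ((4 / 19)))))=150 / 19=7.89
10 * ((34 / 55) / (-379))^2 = 0.00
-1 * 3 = -3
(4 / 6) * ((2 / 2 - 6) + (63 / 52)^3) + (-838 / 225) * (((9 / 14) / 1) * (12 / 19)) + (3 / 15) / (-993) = -283204538517 / 77374824800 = -3.66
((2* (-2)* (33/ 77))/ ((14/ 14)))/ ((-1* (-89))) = -12/ 623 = -0.02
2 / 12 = 1 / 6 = 0.17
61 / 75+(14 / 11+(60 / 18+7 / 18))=28751 / 4950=5.81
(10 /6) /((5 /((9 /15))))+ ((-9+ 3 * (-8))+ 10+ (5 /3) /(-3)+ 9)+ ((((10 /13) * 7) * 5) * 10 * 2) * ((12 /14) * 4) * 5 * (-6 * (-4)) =221524.11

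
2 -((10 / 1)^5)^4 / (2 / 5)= -249999999999999999998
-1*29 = -29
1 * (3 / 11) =3 / 11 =0.27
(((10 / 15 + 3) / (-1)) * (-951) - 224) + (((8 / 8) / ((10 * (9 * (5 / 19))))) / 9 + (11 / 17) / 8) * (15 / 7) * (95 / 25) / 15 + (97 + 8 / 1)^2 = 137722479773 / 9639000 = 14288.05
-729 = -729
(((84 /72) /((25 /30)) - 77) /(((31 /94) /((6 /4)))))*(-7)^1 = 373086 /155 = 2407.01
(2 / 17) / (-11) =-2 / 187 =-0.01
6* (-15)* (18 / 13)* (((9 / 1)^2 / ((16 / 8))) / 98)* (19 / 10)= -124659 / 1274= -97.85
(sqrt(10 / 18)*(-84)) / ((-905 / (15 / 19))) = 84*sqrt(5) / 3439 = 0.05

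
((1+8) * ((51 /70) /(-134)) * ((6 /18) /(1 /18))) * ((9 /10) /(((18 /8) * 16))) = -1377 /187600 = -0.01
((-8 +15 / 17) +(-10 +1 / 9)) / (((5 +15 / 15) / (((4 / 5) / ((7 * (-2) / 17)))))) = 2602 / 945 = 2.75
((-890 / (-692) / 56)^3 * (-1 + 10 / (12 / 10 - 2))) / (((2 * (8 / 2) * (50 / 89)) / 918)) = -3887822963565 / 116389113430016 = -0.03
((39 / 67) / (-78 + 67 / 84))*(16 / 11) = -52416 / 4779445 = -0.01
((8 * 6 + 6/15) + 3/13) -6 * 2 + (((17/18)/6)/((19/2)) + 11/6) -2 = 1216448/33345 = 36.48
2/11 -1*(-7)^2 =-537/11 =-48.82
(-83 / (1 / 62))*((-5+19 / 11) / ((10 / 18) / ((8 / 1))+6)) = 13338432 / 4807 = 2774.79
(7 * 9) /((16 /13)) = 819 /16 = 51.19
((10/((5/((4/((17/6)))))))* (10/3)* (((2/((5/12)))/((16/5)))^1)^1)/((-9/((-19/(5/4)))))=1216/51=23.84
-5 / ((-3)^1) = 5 / 3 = 1.67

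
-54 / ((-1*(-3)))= -18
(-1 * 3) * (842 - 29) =-2439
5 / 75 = 1 / 15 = 0.07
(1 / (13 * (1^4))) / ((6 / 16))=8 / 39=0.21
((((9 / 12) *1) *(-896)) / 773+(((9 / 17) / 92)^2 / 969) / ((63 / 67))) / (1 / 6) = -11149735614777 / 2137585811144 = -5.22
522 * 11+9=5751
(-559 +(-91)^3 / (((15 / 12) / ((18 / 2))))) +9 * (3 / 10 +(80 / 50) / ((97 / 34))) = -5426262.45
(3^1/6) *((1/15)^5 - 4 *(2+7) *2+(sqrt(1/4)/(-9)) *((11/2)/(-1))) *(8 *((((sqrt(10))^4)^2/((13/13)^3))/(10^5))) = -217771871/7593750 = -28.68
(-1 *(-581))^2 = 337561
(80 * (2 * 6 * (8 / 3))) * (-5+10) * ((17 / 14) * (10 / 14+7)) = 5875200 / 49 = 119902.04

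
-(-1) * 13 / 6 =13 / 6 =2.17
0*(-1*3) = 0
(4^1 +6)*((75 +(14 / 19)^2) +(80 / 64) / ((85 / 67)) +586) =81318715 / 12274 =6625.28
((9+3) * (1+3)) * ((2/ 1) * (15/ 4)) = 360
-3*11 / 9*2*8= -176 / 3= -58.67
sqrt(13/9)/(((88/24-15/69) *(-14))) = -23 *sqrt(13)/3332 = -0.02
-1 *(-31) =31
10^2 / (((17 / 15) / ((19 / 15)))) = 1900 / 17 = 111.76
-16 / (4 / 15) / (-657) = 0.09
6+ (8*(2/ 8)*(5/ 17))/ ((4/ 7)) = 239/ 34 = 7.03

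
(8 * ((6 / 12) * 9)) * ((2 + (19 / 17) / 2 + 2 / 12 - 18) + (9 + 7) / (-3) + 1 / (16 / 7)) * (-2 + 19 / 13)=345639 / 884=390.99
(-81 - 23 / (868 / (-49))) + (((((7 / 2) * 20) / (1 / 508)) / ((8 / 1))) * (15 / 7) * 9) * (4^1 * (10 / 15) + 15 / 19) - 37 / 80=13956824667 / 47120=296197.47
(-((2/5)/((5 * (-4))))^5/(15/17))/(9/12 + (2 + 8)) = 17/50390625000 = 0.00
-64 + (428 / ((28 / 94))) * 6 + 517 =63519 / 7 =9074.14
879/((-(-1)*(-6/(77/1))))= -11280.50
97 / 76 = 1.28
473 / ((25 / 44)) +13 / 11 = 229257 / 275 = 833.66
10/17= 0.59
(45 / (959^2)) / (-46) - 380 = -16076023925 / 42305326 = -380.00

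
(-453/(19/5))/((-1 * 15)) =151/19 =7.95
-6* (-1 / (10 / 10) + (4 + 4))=-42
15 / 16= 0.94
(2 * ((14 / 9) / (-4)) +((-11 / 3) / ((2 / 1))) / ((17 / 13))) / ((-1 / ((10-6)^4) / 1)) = 85376 / 153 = 558.01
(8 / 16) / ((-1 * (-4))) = 1 / 8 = 0.12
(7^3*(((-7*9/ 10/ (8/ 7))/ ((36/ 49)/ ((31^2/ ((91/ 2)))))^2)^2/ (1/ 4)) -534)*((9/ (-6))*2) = -1686444225571439738263/ 19741363200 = -85426938782.60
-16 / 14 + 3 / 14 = -13 / 14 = -0.93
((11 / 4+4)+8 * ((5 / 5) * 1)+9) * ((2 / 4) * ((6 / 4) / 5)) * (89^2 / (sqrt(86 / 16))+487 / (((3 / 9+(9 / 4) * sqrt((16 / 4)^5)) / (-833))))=-9909963 / 496+451497 * sqrt(86) / 344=-7808.22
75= 75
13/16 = 0.81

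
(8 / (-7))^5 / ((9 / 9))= -32768 / 16807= -1.95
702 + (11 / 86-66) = 54707 / 86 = 636.13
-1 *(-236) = 236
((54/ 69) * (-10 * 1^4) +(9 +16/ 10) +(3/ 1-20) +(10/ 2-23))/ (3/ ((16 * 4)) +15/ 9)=-711552/ 37835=-18.81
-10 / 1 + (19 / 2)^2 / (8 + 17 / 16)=-6 / 145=-0.04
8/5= 1.60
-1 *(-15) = 15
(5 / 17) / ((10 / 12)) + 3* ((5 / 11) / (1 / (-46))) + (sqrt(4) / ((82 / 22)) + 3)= -451109 / 7667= -58.84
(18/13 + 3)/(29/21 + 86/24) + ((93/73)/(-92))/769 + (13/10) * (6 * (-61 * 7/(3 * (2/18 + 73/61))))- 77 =-15495387668556571/16751728773260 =-925.00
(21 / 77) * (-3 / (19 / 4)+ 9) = 477 / 209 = 2.28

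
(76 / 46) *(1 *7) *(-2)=-532 / 23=-23.13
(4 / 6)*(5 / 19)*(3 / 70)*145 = 145 / 133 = 1.09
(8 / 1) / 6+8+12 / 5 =176 / 15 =11.73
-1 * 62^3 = -238328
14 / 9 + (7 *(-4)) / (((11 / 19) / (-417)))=1996750 / 99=20169.19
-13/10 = -1.30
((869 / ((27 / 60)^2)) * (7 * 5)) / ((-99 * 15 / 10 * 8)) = -276500 / 2187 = -126.43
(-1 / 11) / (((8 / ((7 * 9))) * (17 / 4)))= -63 / 374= -0.17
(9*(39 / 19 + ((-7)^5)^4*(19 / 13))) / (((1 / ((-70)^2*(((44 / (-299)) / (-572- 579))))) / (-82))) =-4583245498134083124839510400 / 85004803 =-53917488616897131387.26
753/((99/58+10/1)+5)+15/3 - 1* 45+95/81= 163363/26163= 6.24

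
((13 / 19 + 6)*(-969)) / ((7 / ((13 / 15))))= -28067 / 35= -801.91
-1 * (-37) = 37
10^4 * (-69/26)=-26538.46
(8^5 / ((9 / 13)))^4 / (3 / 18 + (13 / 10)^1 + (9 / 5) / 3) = 2428469629413997410.03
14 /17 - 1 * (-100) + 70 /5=1952 /17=114.82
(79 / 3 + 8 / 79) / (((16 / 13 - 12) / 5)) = -11635 / 948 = -12.27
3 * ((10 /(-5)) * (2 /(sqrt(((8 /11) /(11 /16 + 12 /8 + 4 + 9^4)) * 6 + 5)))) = -60 * sqrt(605945109) /275233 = -5.37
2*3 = 6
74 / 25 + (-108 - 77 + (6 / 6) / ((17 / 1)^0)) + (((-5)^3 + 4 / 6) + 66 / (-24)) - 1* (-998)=689.88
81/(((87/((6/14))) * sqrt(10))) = 81 * sqrt(10)/2030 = 0.13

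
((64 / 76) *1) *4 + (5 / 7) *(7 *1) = 159 / 19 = 8.37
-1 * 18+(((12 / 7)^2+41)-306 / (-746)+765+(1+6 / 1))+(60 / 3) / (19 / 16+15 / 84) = 2273428352 / 2796381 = 812.99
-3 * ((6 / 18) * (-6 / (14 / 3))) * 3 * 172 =4644 / 7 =663.43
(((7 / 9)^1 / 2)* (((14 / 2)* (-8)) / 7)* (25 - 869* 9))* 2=436576 / 9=48508.44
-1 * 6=-6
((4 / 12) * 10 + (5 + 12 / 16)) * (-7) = -763 / 12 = -63.58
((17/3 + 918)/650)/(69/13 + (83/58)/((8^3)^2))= 21065629696/78682602525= 0.27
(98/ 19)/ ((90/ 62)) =3038/ 855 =3.55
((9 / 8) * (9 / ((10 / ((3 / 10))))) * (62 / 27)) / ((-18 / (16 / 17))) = -31 / 850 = -0.04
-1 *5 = -5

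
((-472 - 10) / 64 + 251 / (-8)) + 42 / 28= -1197 / 32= -37.41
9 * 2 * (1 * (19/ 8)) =171/ 4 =42.75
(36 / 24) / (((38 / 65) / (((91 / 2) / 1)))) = 17745 / 152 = 116.74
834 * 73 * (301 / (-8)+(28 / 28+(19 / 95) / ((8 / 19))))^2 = 15912393489 / 200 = 79561967.44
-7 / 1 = -7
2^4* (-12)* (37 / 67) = -106.03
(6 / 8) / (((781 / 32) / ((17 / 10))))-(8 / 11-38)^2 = -59673256 / 42955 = -1389.20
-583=-583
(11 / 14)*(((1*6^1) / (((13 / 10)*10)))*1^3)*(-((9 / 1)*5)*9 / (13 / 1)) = -13365 / 1183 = -11.30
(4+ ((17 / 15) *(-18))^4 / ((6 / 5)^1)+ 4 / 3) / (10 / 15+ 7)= 54123608 / 2875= 18825.60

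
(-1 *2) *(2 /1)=-4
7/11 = 0.64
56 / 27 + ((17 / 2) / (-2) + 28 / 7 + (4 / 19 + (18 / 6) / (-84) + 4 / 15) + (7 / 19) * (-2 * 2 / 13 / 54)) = 2.26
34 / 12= 17 / 6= 2.83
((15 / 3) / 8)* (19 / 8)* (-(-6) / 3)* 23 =2185 / 32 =68.28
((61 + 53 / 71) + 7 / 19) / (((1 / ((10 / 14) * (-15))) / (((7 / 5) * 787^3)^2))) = -418095437613986427358077 / 1349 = -309929901863592607381.82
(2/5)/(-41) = -2/205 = -0.01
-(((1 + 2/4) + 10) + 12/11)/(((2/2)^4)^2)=-277/22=-12.59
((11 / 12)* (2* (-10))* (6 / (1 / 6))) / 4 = -165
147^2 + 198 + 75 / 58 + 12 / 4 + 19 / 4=2530661 / 116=21816.04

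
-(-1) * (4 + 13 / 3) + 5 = 40 / 3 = 13.33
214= 214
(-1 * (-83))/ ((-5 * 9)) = -83/ 45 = -1.84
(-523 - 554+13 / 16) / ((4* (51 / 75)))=-430475 / 1088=-395.66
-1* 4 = -4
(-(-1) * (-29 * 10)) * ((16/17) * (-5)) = 23200/17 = 1364.71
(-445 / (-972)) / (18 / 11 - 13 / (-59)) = 57761 / 234252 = 0.25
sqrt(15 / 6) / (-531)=-sqrt(10) / 1062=-0.00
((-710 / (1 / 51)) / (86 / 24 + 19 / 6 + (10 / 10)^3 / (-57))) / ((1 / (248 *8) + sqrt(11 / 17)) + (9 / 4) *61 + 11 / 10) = -34741910223290880 / 893644456662401 + 162486285926400 *sqrt(187) / 9830089023286411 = -38.65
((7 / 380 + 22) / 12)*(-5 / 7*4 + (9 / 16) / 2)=-1609253 / 340480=-4.73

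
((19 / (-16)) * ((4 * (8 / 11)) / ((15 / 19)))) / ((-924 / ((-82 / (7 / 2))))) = -29602 / 266805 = -0.11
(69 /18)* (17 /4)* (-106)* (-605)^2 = -7585136075 /12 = -632094672.92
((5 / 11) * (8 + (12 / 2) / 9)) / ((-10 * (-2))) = 13 / 66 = 0.20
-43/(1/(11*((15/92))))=-7095/92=-77.12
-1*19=-19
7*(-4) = -28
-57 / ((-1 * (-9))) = -19 / 3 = -6.33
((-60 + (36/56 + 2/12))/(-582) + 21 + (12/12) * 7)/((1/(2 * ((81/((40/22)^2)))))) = 374026851/271600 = 1377.12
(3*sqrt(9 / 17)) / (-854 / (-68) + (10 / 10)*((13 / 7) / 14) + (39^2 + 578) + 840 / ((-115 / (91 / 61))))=618723*sqrt(17) / 2455196813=0.00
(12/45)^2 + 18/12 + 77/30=931/225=4.14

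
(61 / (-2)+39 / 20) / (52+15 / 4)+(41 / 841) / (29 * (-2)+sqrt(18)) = -27748922 / 54096455 - 123 * sqrt(2) / 2813986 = -0.51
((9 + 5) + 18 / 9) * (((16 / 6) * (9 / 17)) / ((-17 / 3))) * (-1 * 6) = 6912 / 289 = 23.92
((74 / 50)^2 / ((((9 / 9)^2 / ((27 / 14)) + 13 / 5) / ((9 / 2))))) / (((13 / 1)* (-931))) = -332667 / 1273840750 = -0.00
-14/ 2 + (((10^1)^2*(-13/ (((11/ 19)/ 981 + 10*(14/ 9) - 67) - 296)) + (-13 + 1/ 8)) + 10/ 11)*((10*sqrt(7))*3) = -35151995385*sqrt(7)/ 142472132 - 7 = -659.78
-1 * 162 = -162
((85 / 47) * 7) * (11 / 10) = 1309 / 94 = 13.93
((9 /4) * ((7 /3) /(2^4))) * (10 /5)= 21 /32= 0.66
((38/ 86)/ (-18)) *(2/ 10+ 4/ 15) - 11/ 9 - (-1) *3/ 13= -151369/ 150930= -1.00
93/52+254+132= 20165/52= 387.79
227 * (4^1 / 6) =454 / 3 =151.33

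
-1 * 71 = -71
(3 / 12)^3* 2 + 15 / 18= 0.86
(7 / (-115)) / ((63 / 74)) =-74 / 1035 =-0.07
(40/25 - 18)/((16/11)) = -451/40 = -11.28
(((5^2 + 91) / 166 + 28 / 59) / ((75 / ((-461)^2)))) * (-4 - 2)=-2442291332 / 122425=-19949.29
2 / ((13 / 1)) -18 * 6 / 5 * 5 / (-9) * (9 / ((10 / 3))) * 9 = 18964 / 65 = 291.75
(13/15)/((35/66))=286/175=1.63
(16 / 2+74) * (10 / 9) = 820 / 9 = 91.11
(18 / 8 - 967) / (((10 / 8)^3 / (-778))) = 384294.66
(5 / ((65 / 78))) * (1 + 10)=66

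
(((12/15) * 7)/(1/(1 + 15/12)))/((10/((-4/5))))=-126/125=-1.01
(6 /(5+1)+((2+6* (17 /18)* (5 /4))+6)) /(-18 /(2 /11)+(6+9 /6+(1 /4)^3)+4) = -3088 /16797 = -0.18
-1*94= -94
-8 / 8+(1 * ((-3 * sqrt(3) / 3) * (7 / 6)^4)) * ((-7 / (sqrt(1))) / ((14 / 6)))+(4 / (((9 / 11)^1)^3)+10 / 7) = 39455 / 5103+2401 * sqrt(3) / 432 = 17.36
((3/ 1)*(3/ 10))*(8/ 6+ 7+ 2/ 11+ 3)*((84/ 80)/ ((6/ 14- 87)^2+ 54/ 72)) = 39102/ 26933335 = 0.00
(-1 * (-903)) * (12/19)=10836/19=570.32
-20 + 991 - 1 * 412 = 559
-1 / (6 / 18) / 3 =-1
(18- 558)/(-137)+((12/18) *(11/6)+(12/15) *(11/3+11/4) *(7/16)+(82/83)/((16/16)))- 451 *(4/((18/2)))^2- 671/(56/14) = -18305984897/73684080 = -248.44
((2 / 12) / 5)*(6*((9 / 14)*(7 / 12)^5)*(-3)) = -2401 / 92160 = -0.03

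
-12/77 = -0.16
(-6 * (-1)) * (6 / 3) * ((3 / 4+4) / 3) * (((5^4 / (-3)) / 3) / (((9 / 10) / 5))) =-593750 / 81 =-7330.25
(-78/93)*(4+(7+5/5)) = -312/31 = -10.06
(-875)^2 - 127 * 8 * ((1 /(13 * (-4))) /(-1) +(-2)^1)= 9979287 /13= 767637.46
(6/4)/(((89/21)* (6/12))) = 63/89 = 0.71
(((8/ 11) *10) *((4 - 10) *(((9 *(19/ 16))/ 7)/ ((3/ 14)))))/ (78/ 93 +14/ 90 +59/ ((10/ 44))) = -4770900/ 3998819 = -1.19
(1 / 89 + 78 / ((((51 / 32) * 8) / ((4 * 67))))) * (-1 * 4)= -9922500 / 1513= -6558.16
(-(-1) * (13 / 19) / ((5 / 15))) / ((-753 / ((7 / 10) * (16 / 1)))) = -728 / 23845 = -0.03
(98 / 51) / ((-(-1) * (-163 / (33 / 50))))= -539 / 69275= -0.01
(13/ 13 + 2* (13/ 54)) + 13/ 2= 431/ 54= 7.98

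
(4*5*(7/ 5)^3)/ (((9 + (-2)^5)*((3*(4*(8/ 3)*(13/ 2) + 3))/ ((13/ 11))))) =-2548/ 196075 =-0.01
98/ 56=7/ 4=1.75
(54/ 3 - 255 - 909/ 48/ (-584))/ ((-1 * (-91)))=-170325/ 65408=-2.60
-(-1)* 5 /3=5 /3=1.67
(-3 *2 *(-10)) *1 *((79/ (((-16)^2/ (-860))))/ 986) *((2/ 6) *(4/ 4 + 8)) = -764325/ 15776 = -48.45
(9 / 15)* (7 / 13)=21 / 65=0.32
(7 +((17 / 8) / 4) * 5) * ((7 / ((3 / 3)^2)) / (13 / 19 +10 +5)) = 41097 / 9536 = 4.31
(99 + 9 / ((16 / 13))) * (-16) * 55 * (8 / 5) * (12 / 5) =-1796256 / 5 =-359251.20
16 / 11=1.45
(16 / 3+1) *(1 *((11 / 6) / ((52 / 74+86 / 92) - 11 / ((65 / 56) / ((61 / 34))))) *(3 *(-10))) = 1965341950 / 86692623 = 22.67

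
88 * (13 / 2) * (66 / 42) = 6292 / 7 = 898.86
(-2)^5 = -32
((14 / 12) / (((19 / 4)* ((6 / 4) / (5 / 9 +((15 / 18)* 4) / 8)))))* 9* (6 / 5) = 98 / 57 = 1.72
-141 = -141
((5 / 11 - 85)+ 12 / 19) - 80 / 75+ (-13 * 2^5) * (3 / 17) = -8441518 / 53295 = -158.39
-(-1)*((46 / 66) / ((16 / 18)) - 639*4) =-2555.22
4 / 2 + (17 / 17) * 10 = 12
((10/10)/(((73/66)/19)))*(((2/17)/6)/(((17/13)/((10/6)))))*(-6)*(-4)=217360/21097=10.30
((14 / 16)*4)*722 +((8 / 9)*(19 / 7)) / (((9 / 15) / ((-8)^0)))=478363 / 189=2531.02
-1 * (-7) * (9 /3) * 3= 63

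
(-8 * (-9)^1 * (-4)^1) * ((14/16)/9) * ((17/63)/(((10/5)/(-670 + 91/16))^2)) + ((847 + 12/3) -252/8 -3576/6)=-213341217/256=-833364.13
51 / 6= 8.50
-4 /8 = -1 /2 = -0.50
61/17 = 3.59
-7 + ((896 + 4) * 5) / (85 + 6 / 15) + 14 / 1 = 25489 / 427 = 59.69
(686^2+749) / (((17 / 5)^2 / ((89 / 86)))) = 1048742625 / 24854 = 42196.13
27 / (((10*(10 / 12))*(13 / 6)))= 486 / 325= 1.50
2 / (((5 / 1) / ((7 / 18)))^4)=2401 / 32805000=0.00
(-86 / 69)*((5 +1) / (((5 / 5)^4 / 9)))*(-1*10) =15480 / 23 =673.04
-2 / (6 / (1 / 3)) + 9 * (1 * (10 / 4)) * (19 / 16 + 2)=20623 / 288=71.61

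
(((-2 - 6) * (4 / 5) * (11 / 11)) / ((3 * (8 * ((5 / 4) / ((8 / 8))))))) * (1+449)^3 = -19440000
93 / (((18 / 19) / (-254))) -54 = -74965 / 3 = -24988.33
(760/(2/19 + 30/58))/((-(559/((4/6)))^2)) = -1675040/964628847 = -0.00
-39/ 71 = -0.55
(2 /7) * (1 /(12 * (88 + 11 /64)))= 32 /118503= 0.00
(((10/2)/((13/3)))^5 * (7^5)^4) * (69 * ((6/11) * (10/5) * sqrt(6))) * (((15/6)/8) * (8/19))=125425962094880664446906250 * sqrt(6)/77600237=3959132336543274793.54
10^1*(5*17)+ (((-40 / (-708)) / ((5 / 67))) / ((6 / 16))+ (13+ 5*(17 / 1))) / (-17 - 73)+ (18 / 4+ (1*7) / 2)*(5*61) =15717599 / 4779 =3288.89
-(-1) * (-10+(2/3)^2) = -9.56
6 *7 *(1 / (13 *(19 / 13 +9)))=21 / 68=0.31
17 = 17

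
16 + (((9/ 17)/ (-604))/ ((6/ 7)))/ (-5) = 1642901/ 102680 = 16.00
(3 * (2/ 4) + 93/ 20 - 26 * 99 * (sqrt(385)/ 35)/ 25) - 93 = -1737/ 20 - 2574 * sqrt(385)/ 875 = -144.57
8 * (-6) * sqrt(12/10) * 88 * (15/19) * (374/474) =-789888 * sqrt(30)/1501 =-2882.34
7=7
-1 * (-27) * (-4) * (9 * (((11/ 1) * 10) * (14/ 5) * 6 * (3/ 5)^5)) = -436490208/ 3125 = -139676.87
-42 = -42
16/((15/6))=32/5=6.40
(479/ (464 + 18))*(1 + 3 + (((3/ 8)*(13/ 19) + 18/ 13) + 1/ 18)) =48527969/ 8571888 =5.66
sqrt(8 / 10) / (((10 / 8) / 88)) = 704 * sqrt(5) / 25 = 62.97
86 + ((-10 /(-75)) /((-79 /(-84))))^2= 86.02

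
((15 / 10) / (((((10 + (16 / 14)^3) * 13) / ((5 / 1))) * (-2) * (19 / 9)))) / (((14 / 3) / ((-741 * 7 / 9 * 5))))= 8575 / 1168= 7.34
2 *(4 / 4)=2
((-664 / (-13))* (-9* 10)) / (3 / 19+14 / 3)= -681264 / 715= -952.82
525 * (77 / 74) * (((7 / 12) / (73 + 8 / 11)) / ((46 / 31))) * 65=189.33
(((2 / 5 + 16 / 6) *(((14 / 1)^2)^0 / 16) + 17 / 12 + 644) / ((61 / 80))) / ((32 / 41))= 3176393 / 2928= 1084.83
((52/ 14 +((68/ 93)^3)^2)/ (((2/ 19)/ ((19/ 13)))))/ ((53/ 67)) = 211803347679845927/ 3120433654774527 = 67.88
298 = 298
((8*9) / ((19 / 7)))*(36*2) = 36288 / 19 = 1909.89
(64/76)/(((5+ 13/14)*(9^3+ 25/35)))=0.00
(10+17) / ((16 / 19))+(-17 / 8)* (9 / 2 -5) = 265 / 8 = 33.12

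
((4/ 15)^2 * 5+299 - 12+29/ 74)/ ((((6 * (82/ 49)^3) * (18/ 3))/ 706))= 39794097415303/ 33048997920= 1204.09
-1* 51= -51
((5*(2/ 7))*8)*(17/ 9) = 1360/ 63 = 21.59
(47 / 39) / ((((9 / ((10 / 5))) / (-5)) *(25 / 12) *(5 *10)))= -188 / 14625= -0.01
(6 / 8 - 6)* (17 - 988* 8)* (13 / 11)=195741 / 4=48935.25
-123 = -123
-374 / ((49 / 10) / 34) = -127160 / 49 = -2595.10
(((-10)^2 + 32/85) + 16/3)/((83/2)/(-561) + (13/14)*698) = 0.16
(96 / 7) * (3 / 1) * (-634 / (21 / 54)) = -3286656 / 49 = -67074.61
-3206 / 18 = -1603 / 9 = -178.11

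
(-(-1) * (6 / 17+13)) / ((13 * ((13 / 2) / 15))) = 6810 / 2873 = 2.37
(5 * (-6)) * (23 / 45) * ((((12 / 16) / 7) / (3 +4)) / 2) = -23 / 196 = -0.12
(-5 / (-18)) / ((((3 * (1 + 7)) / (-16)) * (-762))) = 5 / 20574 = 0.00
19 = 19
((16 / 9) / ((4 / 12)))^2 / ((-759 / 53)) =-13568 / 6831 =-1.99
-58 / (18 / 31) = -899 / 9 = -99.89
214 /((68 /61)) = 6527 /34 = 191.97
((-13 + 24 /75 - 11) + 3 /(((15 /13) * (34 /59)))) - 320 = -288293 /850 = -339.17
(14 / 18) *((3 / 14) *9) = 3 / 2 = 1.50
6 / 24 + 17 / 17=5 / 4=1.25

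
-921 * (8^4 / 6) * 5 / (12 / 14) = -11002880 / 3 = -3667626.67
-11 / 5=-2.20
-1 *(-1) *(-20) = -20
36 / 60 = 3 / 5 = 0.60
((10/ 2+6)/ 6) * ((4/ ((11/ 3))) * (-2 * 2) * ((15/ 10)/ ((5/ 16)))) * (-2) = 384/ 5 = 76.80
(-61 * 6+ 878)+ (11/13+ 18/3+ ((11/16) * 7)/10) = 1080201/2080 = 519.33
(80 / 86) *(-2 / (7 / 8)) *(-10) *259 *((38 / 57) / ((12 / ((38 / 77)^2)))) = 170969600 / 2294523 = 74.51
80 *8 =640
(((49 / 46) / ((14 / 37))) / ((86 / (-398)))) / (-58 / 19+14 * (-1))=979279 / 1281744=0.76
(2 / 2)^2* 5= 5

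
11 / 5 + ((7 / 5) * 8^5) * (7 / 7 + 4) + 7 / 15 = 688136 / 3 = 229378.67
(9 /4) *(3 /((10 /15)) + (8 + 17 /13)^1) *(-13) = -3231 /8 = -403.88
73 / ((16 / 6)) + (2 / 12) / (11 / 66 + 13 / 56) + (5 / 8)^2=120851 / 4288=28.18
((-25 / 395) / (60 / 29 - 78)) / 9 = 145 / 1565622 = 0.00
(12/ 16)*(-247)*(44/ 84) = -2717/ 28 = -97.04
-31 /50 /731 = -0.00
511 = 511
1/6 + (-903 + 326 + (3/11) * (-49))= -38953/66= -590.20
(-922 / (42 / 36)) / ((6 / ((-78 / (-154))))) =-35958 / 539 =-66.71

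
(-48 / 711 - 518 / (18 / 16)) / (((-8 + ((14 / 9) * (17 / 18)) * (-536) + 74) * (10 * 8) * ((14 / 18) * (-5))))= -828792 / 403952675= -0.00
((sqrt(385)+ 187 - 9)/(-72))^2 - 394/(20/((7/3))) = -1031111/25920+ 89*sqrt(385)/1296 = -38.43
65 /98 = 0.66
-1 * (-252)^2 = -63504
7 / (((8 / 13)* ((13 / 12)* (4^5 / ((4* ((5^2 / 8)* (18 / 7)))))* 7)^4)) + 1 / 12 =15541975189410126707 / 186503694799532457984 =0.08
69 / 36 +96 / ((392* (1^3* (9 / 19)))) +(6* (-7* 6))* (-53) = 2618253 / 196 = 13358.43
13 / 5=2.60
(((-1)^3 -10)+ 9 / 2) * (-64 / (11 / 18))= 7488 / 11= 680.73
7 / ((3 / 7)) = 49 / 3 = 16.33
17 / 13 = 1.31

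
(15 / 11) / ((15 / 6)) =0.55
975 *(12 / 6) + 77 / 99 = 17557 / 9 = 1950.78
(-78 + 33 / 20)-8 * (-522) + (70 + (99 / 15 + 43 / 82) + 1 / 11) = 7535065 / 1804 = 4176.87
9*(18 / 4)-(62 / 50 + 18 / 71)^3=415719708473 / 11184718750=37.17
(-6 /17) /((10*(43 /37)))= -111 /3655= -0.03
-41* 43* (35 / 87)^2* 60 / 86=-199.07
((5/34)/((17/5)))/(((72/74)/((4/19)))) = 925/98838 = 0.01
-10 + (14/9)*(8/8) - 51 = -535/9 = -59.44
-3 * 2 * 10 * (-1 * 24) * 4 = 5760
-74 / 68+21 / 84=-57 / 68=-0.84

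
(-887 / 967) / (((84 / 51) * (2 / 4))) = -15079 / 13538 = -1.11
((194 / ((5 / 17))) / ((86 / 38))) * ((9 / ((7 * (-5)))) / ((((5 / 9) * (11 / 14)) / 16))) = -2747.06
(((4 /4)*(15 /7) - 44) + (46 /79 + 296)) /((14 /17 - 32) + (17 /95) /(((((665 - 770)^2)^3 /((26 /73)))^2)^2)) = -2976501037472442124677849227364675669993422134816646575927734375 /364301688654849898930513139403413993871547320485115040836312194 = -8.17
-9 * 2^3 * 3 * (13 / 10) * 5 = -1404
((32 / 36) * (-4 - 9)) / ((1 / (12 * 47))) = -19552 / 3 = -6517.33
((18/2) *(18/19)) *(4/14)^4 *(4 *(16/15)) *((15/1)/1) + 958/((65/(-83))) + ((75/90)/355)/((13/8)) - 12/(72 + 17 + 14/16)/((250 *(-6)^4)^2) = -40376805557266573906337/33105117967330500000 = -1219.65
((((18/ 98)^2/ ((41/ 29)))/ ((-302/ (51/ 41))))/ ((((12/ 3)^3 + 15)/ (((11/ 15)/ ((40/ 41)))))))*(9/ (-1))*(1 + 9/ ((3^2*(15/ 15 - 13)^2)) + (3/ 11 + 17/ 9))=28631961/ 1073648172800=0.00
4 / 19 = 0.21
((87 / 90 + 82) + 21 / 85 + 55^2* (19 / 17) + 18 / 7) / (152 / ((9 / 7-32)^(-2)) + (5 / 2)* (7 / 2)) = 173264042 / 7167161325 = 0.02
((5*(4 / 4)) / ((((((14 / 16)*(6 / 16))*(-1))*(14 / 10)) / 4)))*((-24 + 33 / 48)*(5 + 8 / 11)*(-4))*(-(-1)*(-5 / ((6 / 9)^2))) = 20142000 / 77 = 261584.42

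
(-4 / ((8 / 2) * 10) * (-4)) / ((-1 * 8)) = -1 / 20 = -0.05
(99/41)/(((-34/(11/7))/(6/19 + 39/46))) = -1107513/8528492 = -0.13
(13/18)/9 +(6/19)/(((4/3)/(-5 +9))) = 3163/3078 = 1.03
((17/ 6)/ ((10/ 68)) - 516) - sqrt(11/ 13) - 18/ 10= -499.45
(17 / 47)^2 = 289 / 2209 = 0.13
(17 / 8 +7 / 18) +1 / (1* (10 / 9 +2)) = 1429 / 504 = 2.84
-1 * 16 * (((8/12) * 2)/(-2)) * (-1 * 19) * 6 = -1216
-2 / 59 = -0.03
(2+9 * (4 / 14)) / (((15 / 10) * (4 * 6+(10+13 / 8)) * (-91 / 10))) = -1024 / 108927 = -0.01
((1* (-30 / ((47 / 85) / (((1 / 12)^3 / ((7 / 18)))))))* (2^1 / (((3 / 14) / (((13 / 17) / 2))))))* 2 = -325 / 564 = -0.58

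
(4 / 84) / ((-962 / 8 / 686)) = -392 / 1443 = -0.27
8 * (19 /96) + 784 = 9427 /12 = 785.58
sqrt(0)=0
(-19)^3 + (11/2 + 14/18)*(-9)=-13831/2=-6915.50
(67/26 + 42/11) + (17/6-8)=527/429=1.23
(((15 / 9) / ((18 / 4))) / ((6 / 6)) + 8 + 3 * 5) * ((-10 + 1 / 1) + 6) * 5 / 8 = -3155 / 72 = -43.82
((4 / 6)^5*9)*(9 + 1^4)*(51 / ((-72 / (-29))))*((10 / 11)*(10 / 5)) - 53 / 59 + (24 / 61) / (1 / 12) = 1431704869 / 3206709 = 446.47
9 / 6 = 3 / 2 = 1.50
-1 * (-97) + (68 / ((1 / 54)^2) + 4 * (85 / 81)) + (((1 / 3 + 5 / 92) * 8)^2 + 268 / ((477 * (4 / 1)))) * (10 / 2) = 450652090820 / 2270997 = 198437.99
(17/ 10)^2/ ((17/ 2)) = 17/ 50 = 0.34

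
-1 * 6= -6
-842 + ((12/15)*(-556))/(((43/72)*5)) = -1065278/1075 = -990.96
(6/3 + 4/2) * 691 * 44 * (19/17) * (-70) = -161749280/17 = -9514663.53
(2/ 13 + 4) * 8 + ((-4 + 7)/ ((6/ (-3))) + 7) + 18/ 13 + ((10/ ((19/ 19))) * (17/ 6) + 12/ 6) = 5495/ 78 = 70.45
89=89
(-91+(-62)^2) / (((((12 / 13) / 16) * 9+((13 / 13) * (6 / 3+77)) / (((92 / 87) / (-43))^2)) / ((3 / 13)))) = 10588464 / 1597000591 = 0.01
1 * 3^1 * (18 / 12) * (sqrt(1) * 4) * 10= 180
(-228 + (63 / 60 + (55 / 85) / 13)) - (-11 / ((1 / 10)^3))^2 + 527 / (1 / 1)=-534818673559 / 4420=-120999699.90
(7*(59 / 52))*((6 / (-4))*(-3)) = 3717 / 104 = 35.74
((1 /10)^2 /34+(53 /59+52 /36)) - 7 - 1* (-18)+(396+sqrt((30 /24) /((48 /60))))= 741284681 /1805400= 410.59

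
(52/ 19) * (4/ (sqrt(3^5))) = 208 * sqrt(3)/ 513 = 0.70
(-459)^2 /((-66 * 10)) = -70227 /220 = -319.21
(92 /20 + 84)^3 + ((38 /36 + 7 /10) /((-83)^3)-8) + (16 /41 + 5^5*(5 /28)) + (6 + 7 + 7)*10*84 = 526418367818531263 /738462910500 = 712856.88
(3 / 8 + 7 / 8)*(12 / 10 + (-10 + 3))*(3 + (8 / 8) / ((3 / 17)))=-377 / 6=-62.83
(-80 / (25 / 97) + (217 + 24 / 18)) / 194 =-1381 / 2910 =-0.47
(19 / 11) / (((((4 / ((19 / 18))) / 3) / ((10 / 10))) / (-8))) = -361 / 33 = -10.94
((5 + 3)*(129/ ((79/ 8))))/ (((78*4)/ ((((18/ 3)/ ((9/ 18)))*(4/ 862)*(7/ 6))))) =9632/ 442637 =0.02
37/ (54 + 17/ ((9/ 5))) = 333/ 571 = 0.58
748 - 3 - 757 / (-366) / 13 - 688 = 271963 / 4758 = 57.16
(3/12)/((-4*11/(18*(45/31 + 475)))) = -66465/1364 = -48.73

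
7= 7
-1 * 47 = -47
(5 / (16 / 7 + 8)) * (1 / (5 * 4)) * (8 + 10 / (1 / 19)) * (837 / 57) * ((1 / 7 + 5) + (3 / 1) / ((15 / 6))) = 340659 / 760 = 448.24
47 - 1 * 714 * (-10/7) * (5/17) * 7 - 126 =2021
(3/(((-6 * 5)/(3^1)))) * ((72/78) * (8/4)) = -36/65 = -0.55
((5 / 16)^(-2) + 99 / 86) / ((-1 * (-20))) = 0.57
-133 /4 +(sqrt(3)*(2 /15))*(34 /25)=-133 /4 +68*sqrt(3) /375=-32.94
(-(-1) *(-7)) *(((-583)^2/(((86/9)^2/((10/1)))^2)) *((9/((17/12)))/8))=-10536805419525/464956936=-22661.90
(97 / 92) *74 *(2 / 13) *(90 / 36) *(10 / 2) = 89725 / 598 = 150.04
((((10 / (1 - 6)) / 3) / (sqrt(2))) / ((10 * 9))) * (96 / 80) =-sqrt(2) / 225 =-0.01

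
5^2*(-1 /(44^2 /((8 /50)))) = -1 /484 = -0.00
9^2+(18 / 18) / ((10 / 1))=811 / 10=81.10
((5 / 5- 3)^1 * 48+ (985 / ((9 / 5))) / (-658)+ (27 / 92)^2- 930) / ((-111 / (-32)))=-296.00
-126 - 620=-746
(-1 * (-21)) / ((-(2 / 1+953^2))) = -7 / 302737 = -0.00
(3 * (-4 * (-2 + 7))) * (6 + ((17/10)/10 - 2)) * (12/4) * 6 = -22518/5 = -4503.60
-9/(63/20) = -20/7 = -2.86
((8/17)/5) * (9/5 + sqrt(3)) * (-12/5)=-864/2125 - 96 * sqrt(3)/425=-0.80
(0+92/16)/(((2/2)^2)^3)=23/4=5.75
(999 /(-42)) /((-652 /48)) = 1998 /1141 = 1.75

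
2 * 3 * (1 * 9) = 54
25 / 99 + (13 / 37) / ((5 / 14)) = 22643 / 18315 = 1.24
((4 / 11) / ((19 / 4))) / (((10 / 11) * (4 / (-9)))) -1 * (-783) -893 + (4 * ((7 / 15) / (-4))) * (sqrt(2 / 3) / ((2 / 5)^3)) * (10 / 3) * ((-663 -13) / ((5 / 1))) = -10468 / 95 + 29575 * sqrt(6) / 27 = 2572.91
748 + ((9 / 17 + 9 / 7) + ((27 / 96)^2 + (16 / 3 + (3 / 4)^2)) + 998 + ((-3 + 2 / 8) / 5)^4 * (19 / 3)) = 400838366329 / 228480000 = 1754.37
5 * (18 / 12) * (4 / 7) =30 / 7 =4.29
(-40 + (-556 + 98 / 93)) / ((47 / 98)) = -5422340 / 4371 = -1240.53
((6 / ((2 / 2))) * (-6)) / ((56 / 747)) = -6723 / 14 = -480.21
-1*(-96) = 96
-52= -52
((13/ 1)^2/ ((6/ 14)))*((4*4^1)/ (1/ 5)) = 94640/ 3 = 31546.67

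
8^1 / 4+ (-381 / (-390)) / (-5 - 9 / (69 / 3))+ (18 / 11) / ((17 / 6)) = 7223613 / 3014440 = 2.40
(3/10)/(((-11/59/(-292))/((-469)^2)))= 5684232162/55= 103349675.67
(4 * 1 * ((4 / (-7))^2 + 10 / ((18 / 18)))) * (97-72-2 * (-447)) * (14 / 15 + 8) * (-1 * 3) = -249247504 / 245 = -1017336.75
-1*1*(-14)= 14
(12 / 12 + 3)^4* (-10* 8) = -20480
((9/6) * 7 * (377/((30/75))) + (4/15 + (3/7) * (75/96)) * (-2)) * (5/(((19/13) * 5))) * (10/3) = 216107827/9576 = 22567.65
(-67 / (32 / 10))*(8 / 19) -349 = -13597 / 38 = -357.82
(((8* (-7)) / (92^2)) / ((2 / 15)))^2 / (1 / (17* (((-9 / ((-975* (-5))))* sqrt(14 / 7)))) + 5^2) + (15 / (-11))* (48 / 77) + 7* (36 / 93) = 1461915* sqrt(2) / 4374474512 + 106828538591505 / 57430288630792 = 1.86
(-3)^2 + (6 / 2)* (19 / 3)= 28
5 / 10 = 1 / 2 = 0.50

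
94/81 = 1.16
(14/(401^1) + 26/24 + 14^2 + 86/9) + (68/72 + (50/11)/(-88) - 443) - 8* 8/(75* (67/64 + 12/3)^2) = -29799205090483/126553685225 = -235.47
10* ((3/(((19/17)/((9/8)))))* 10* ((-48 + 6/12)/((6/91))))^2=605781028125/128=4732664282.23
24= 24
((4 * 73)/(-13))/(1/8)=-2336/13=-179.69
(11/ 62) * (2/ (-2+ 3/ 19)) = -209/ 1085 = -0.19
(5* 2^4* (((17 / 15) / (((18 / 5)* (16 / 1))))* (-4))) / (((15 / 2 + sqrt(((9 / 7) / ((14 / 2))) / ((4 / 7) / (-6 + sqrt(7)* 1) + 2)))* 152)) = -0.01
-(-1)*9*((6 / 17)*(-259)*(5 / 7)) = -9990 / 17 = -587.65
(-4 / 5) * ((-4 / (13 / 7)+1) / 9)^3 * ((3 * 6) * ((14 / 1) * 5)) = 14000 / 6591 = 2.12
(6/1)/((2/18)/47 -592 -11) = -1269/127534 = -0.01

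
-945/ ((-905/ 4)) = 4.18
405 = 405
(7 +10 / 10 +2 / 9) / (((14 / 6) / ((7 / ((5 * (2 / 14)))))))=518 / 15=34.53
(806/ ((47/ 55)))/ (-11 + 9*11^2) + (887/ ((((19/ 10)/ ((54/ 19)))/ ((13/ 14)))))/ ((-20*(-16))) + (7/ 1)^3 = 9250966961/ 26604256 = 347.73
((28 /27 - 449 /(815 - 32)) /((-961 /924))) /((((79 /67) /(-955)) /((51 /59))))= 40538080660 /129897409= 312.08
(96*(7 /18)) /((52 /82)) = 2296 /39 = 58.87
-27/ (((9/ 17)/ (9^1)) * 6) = -153/ 2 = -76.50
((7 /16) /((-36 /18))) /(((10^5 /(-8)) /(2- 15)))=-91 /400000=-0.00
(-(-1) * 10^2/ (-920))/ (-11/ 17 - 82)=17/ 12926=0.00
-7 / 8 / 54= -7 / 432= -0.02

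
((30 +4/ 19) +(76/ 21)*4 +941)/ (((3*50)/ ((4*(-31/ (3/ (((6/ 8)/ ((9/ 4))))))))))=-24383918/ 269325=-90.54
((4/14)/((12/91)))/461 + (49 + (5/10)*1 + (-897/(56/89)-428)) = -139722743/77448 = -1804.08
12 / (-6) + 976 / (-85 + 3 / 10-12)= -11694 / 967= -12.09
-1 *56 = -56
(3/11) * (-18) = -54/11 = -4.91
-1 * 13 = -13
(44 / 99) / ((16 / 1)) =1 / 36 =0.03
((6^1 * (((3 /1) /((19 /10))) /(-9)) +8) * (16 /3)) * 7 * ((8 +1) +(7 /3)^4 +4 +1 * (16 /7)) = 17933696 /1539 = 11652.82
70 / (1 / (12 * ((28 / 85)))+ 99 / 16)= 5880 / 541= 10.87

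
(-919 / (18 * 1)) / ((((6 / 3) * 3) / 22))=-10109 / 54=-187.20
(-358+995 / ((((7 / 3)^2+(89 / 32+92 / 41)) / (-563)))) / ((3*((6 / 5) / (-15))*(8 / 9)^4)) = 359498.01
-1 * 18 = -18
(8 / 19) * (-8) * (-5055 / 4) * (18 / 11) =1455840 / 209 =6965.74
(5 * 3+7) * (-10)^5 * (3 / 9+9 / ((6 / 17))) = -170500000 / 3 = -56833333.33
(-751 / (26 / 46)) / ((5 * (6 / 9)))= -51819 / 130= -398.61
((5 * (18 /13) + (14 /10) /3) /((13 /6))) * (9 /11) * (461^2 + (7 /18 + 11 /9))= 501128317 /845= 593051.26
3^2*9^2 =729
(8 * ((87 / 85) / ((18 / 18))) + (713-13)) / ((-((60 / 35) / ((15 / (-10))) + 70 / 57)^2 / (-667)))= 1598009171283 / 24565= 65052276.46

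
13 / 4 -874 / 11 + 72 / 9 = -68.20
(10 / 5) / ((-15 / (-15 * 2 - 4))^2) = 2312 / 225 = 10.28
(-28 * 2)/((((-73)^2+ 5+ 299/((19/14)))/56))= -2128/3769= -0.56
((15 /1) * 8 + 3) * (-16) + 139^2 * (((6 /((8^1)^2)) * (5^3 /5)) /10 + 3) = 3873495 /64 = 60523.36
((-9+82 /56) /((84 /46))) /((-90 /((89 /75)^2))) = 38440613 /595350000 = 0.06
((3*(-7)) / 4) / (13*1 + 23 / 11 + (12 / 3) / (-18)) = -0.35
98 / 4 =49 / 2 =24.50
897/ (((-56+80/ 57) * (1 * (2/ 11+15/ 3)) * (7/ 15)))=-6.79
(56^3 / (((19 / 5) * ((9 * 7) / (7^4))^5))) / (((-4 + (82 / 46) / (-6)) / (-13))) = 2492905808769148165120 / 221768361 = 11241034553026.92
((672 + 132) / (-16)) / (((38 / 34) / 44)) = -37587 / 19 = -1978.26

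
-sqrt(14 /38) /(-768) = sqrt(133) /14592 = 0.00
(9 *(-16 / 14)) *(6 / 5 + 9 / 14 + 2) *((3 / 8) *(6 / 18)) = -2421 / 490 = -4.94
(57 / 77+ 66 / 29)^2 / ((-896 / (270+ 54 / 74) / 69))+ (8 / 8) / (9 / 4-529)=-192591327780209 / 1015447782272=-189.66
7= 7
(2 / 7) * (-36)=-72 / 7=-10.29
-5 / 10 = -0.50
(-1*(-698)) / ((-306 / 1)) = -349 / 153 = -2.28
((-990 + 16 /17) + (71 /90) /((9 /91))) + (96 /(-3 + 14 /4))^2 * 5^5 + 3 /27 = 1586290492027 /13770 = 115199019.03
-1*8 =-8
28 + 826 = 854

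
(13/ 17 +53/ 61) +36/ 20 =17803/ 5185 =3.43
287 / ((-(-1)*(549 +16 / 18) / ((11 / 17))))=4059 / 12019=0.34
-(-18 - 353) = 371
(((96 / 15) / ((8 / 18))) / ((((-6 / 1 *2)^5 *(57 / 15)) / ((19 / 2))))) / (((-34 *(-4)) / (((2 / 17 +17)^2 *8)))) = -9409 / 3773184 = -0.00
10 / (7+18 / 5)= 50 / 53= 0.94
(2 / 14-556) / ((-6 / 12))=7782 / 7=1111.71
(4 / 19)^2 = 16 / 361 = 0.04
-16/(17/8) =-128/17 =-7.53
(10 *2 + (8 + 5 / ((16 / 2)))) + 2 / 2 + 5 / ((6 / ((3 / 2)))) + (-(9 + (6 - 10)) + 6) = 31.88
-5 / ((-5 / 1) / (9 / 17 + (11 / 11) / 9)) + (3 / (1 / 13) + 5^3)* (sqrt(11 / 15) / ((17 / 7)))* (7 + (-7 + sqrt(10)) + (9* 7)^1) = 98 / 153 + 1148* sqrt(165)* (sqrt(10) + 63) / 255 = 3826.72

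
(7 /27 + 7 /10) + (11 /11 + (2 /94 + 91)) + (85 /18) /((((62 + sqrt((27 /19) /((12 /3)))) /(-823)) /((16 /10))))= -6.36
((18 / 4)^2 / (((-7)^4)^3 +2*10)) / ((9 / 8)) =6 / 4613762407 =0.00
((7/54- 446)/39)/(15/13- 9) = 24077/16524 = 1.46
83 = 83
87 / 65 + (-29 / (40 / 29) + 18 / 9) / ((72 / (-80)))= 22.48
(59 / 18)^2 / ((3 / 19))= 66139 / 972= 68.04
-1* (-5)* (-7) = -35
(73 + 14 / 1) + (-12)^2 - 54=177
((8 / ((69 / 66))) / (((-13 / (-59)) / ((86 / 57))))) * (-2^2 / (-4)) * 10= 8930240 / 17043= 523.98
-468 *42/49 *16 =-44928/7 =-6418.29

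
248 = 248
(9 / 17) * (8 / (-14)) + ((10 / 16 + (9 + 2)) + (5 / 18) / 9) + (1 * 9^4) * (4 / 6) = 4385.35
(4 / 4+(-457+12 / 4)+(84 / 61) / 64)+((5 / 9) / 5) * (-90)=-451867 / 976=-462.98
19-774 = -755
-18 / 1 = -18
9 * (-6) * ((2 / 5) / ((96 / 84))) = -189 / 10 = -18.90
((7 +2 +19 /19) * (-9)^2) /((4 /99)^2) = 3969405 /8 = 496175.62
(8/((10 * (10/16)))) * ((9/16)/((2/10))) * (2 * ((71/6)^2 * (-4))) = -20164/5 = -4032.80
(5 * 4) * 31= 620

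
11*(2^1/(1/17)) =374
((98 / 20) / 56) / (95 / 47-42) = -329 / 150320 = -0.00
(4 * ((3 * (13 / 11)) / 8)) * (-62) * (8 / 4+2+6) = -12090 / 11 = -1099.09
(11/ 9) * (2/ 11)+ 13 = 119/ 9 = 13.22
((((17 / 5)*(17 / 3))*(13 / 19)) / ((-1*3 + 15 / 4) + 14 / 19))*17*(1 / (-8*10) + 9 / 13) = 3473491 / 33900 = 102.46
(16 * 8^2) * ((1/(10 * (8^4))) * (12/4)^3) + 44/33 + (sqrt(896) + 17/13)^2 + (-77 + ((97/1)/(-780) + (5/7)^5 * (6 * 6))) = 272 * sqrt(14)/13 + 282659353049/340845960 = 907.57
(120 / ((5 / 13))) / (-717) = -104 / 239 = -0.44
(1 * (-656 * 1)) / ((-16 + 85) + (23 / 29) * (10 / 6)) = -28536 / 3059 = -9.33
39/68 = 0.57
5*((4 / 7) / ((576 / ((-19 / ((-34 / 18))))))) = 95 / 1904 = 0.05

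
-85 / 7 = -12.14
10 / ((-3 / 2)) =-20 / 3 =-6.67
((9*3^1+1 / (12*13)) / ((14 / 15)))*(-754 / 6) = -610885 / 168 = -3636.22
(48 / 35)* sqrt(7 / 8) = 12* sqrt(14) / 35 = 1.28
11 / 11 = 1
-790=-790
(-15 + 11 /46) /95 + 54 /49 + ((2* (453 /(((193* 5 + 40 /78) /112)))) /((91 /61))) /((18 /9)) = 36.17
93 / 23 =4.04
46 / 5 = 9.20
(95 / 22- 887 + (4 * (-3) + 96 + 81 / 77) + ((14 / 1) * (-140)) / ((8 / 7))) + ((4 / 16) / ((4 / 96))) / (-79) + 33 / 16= -244355893 / 97328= -2510.64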